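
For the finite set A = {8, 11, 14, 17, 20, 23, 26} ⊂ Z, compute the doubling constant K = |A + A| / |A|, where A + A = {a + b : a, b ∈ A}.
K = |A + A| / |A| = 13/7

Enumerate A + A = {a + b : a, b ∈ A}. With |A| = 7, there are |A|^2 = 49 ordered sum pairs; collecting distinct values, A + A = {16, 19, 22, 25, 28, 31, 34, 37, 40, 43, 46, 49, 52}, so |A + A| = 13. Thus K = 13/7. Here |A + A| = 2|A| − 1 = 13, the minimum possible — so K = 13/7 is minimal, which holds iff A is an arithmetic progression.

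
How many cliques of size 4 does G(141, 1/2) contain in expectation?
E[# K_4] = C(141, 4) · (1/2)^C(4, 2) = 15777195 / 2^6 = 246518.671875

For each 4-subset S of vertices (there are C(141, 4) = 15777195 such S), let X_S = 1 if S induces a K_4 (all C(4, 2) = 6 edges present). Then P(X_S = 1) = (1/2)^6 = 1/64. By linearity of expectation, E[# K_4] = C(141, 4) · (1/2)^6 = 15777195 / 64 = 246518.671875.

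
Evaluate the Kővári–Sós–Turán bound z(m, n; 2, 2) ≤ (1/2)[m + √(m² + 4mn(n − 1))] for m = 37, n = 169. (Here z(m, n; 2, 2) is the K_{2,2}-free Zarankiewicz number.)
z(37, 169; 2, 2) ≤ (1/2)[37 + √(37² + 4·37·169·168)] = (1/2)[37 + √4203385] = 1043.6079

Kővári–Sós–Turán: let r_1, ..., r_37 be the row sums and z = Σ r_i the total number of 1s. Each pair of columns can share at most one row with both entries 1 (else a 2×2 all-ones block appears), so Σ_i C(r_i, 2) ≤ C(169, 2) = 14196. By convexity Σ_i C(r_i, 2) ≥ 37·C(z/37, 2) = z(z − 37)/(2·37), giving z² − 37z − 37·169·168 ≤ 0 and hence z ≤ (1/2)[37 + √(1369 + 4·1050504)] = (1/2)[37 + √4203385] ≈ (1/2)(37 + 2050.2158) = 1043.6079.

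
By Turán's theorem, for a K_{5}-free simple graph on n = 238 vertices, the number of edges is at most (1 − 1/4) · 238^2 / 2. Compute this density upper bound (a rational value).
Turán density bound = (3/4) · 238^2/2 = 42483/2 ≈ 21241.5

Turán's theorem: ex(n, K_{r+1}) is achieved by the complete r-partite Turán graph T(n, r) with parts as balanced as possible, and is at most (1 − 1/r) · n^2/2. For r = 4, n = 238: the density bound is (3/4) · 56644/2 = 42483/2 ≈ 21241.5. The integer-valued extremum is e(T(238, 4)) = 21241, which is strictly less than the density bound 42483/2 since 4 ∤ 238 (the parts of T(238, 4) cannot all be equal).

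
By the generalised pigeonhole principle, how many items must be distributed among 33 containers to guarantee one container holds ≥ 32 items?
n = (32 − 1)·33 + 1 = 1024

By the generalised pigeonhole principle, to guarantee some box contains ≥ r objects we need more than (r − 1) · k objects total. Threshold: n = (r − 1) · k + 1. With r = 32 and k = 33: n = 31 · 33 + 1 = 1023 + 1 = 1024. For n = 1023 = 31 · 33, we can put exactly 31 objects in every box, avoiding 32 in any single one — so 1024 is tight.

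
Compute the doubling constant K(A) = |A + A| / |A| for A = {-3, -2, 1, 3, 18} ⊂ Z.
K = |A + A| / |A| = 15/5 = 3

Enumerate A + A = {a + b : a, b ∈ A}. With |A| = 5, there are |A|^2 = 25 ordered sum pairs; collecting distinct values, A + A = {-6, -5, -4, -2, -1, 0, 1, 2, 4, 6, 15, 16, 19, 21, 36}, so |A + A| = 15. Thus K = 15/5 = 3. For comparison, the minimum possible |A + A| over all 5-element sets is 2·5 − 1 = 9 (so min K = 9/5), attained only by arithmetic progressions.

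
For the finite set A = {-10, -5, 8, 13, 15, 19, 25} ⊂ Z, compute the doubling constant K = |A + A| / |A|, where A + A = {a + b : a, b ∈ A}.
K = |A + A| / |A| = 26/7

Enumerate A + A = {a + b : a, b ∈ A}. With |A| = 7, there are |A|^2 = 49 ordered sum pairs; collecting distinct values, A + A = {-20, -15, -10, -2, 3, 5, 8, 9, 10, 14, 15, 16, 20, 21, 23, 26, 27, 28, 30, 32, 33, 34, 38, 40, 44, 50}, so |A + A| = 26. Thus K = 26/7. For comparison, the minimum possible |A + A| over all 7-element sets is 2·7 − 1 = 13 (so min K = 13/7), attained only by arithmetic progressions.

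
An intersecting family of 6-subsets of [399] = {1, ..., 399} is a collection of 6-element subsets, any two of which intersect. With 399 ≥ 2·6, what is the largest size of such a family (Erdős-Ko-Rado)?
max |F| = C(398, 5) = 81148563474

The Erdős-Ko-Rado theorem states: for n ≥ 2k, an intersecting family of k-subsets of an n-element set has size at most C(n − 1, k − 1), with equality for 'star' families {A ⊆ [n] : |A| = k, i ∈ A} (fix an element i). For n = 399, k = 6: C(398, 5) = 81148563474.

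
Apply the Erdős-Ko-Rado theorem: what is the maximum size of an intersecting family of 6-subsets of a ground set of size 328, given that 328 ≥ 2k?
max |F| = C(327, 5) = 30214471365

Erdős-Ko-Rado (1961): when n ≥ 2k, max |F| = C(n−1, k−1). The bound is attained by the star {A : i ∈ A} for any fixed i ∈ [n]. Here C(328−1, 6−1) = C(327, 5) = 30214471365.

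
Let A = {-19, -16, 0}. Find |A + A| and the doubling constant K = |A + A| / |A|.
K = |A + A| / |A| = 6/3 = 2

Enumerate A + A = {a + b : a, b ∈ A}. With |A| = 3, there are |A|^2 = 9 ordered sum pairs; collecting distinct values, A + A = {-38, -35, -32, -19, -16, 0}, so |A + A| = 6. Thus K = 6/3 = 2. For comparison, the minimum possible |A + A| over all 3-element sets is 2·3 − 1 = 5 (so min K = 5/3), attained only by arithmetic progressions.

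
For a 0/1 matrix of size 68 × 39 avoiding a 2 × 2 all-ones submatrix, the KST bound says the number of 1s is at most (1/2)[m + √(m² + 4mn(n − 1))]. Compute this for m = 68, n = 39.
z(68, 39; 2, 2) ≤ (1/2)[68 + √(68² + 4·68·39·38)] = (1/2)[68 + √407728] = 353.2679

Kővári–Sós–Turán: let r_1, ..., r_68 be the row sums and z = Σ r_i the total number of 1s. Each pair of columns can share at most one row with both entries 1 (else a 2×2 all-ones block appears), so Σ_i C(r_i, 2) ≤ C(39, 2) = 741. By convexity Σ_i C(r_i, 2) ≥ 68·C(z/68, 2) = z(z − 68)/(2·68), giving z² − 68z − 68·39·38 ≤ 0 and hence z ≤ (1/2)[68 + √(4624 + 4·100776)] = (1/2)[68 + √407728] ≈ (1/2)(68 + 638.5358) = 353.2679.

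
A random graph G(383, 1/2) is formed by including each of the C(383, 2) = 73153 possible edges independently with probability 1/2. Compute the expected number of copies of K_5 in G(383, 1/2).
E[# K_5] = C(383, 5) · (1/2)^C(5, 2) = 66900393631 / 2^10 ≈ 65332415.655273

For each 5-subset S of vertices (there are C(383, 5) = 66900393631 such S), let X_S = 1 if S induces a K_5 (all C(5, 2) = 10 edges present). Then P(X_S = 1) = (1/2)^10 = 1/1024. By linearity of expectation, E[# K_5] = C(383, 5) · (1/2)^10 = 66900393631 / 1024 ≈ 65332415.655273.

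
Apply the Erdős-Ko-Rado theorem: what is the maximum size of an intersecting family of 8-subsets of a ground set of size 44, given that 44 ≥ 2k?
max |F| = C(43, 7) = 32224114

Erdős-Ko-Rado (1961): when n ≥ 2k, max |F| = C(n−1, k−1). The bound is attained by the star {A : i ∈ A} for any fixed i ∈ [n]. Here C(44−1, 8−1) = C(43, 7) = 32224114.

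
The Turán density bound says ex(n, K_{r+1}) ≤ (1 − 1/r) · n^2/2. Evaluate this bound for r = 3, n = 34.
Turán density bound = (2/3) · 34^2/2 = 1156/3 ≈ 385.3333

Turán's theorem: ex(n, K_{r+1}) is achieved by the complete r-partite Turán graph T(n, r) with parts as balanced as possible, and is at most (1 − 1/r) · n^2/2. For r = 3, n = 34: the density bound is (2/3) · 1156/2 = 1156/3 ≈ 385.3333. The integer-valued extremum is e(T(34, 3)) = 385, which is strictly less than the density bound 1156/3 since 3 ∤ 34 (the parts of T(34, 3) cannot all be equal).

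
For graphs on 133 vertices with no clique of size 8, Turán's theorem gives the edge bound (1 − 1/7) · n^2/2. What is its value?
Turán density bound = (6/7) · 133^2/2 = 7581

Turán's theorem: ex(n, K_{r+1}) is achieved by the complete r-partite Turán graph T(n, r) with parts as balanced as possible, and is at most (1 − 1/r) · n^2/2. For r = 7, n = 133: the density bound is (6/7) · 17689/2 = 7581. Since 7 ∣ 133, the Turán graph T(133, 7) has parts of equal size 19, and its edge count e(T(133, 7)) = 7581 attains the density bound exactly.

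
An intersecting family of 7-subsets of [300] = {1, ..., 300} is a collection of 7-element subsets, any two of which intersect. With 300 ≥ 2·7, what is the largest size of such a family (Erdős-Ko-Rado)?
max |F| = C(299, 6) = 943566389766

The Erdős-Ko-Rado theorem states: for n ≥ 2k, an intersecting family of k-subsets of an n-element set has size at most C(n − 1, k − 1), with equality for 'star' families {A ⊆ [n] : |A| = k, i ∈ A} (fix an element i). For n = 300, k = 7: C(299, 6) = 943566389766.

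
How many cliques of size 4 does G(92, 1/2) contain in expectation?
E[# K_4] = C(92, 4) · (1/2)^C(4, 2) = 2794155 / 2^6 = 43658.671875

For each 4-subset S of vertices (there are C(92, 4) = 2794155 such S), let X_S = 1 if S induces a K_4 (all C(4, 2) = 6 edges present). Then P(X_S = 1) = (1/2)^6 = 1/64. By linearity of expectation, E[# K_4] = C(92, 4) · (1/2)^6 = 2794155 / 64 = 43658.671875.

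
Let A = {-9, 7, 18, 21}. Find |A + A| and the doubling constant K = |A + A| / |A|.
K = |A + A| / |A| = 10/4 = 5/2

Enumerate A + A = {a + b : a, b ∈ A}. With |A| = 4, there are |A|^2 = 16 ordered sum pairs; collecting distinct values, A + A = {-18, -2, 9, 12, 14, 25, 28, 36, 39, 42}, so |A + A| = 10. Thus K = 10/4 = 5/2. For comparison, the minimum possible |A + A| over all 4-element sets is 2·4 − 1 = 7 (so min K = 7/4), attained only by arithmetic progressions.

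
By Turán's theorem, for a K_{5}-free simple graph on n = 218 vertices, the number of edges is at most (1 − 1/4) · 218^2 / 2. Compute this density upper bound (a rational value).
Turán density bound = (3/4) · 218^2/2 = 35643/2 ≈ 17821.5

Turán's theorem: ex(n, K_{r+1}) is achieved by the complete r-partite Turán graph T(n, r) with parts as balanced as possible, and is at most (1 − 1/r) · n^2/2. For r = 4, n = 218: the density bound is (3/4) · 47524/2 = 35643/2 ≈ 17821.5. The integer-valued extremum is e(T(218, 4)) = 17821, which is strictly less than the density bound 35643/2 since 4 ∤ 218 (the parts of T(218, 4) cannot all be equal).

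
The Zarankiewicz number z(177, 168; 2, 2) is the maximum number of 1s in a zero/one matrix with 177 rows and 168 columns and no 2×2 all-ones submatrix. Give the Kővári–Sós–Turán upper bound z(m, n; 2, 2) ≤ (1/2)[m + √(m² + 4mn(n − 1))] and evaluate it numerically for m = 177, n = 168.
z(177, 168; 2, 2) ≤ (1/2)[177 + √(177² + 4·177·168·167)] = (1/2)[177 + √19894977] = 2318.6893

Kővári–Sós–Turán: let r_1, ..., r_177 be the row sums and z = Σ r_i the total number of 1s. Each pair of columns can share at most one row with both entries 1 (else a 2×2 all-ones block appears), so Σ_i C(r_i, 2) ≤ C(168, 2) = 14028. By convexity Σ_i C(r_i, 2) ≥ 177·C(z/177, 2) = z(z − 177)/(2·177), giving z² − 177z − 177·168·167 ≤ 0 and hence z ≤ (1/2)[177 + √(31329 + 4·4965912)] = (1/2)[177 + √19894977] ≈ (1/2)(177 + 4460.3786) = 2318.6893.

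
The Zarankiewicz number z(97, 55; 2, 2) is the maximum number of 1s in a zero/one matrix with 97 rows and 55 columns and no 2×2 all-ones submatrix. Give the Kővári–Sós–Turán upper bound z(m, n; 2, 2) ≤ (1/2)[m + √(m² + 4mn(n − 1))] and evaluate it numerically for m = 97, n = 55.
z(97, 55; 2, 2) ≤ (1/2)[97 + √(97² + 4·97·55·54)] = (1/2)[97 + √1161769] = 587.4269

Kővári–Sós–Turán: let r_1, ..., r_97 be the row sums and z = Σ r_i the total number of 1s. Each pair of columns can share at most one row with both entries 1 (else a 2×2 all-ones block appears), so Σ_i C(r_i, 2) ≤ C(55, 2) = 1485. By convexity Σ_i C(r_i, 2) ≥ 97·C(z/97, 2) = z(z − 97)/(2·97), giving z² − 97z − 97·55·54 ≤ 0 and hence z ≤ (1/2)[97 + √(9409 + 4·288090)] = (1/2)[97 + √1161769] ≈ (1/2)(97 + 1077.8539) = 587.4269.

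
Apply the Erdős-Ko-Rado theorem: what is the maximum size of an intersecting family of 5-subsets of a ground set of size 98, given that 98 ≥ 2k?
max |F| = C(97, 4) = 3464840

The Erdős-Ko-Rado theorem states: for n ≥ 2k, an intersecting family of k-subsets of an n-element set has size at most C(n − 1, k − 1), with equality for 'star' families {A ⊆ [n] : |A| = k, i ∈ A} (fix an element i). For n = 98, k = 5: C(97, 4) = 3464840.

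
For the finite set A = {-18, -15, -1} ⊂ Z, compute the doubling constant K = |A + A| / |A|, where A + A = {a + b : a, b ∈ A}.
K = |A + A| / |A| = 6/3 = 2

Enumerate A + A = {a + b : a, b ∈ A}. With |A| = 3, there are |A|^2 = 9 ordered sum pairs; collecting distinct values, A + A = {-36, -33, -30, -19, -16, -2}, so |A + A| = 6. Thus K = 6/3 = 2. For comparison, the minimum possible |A + A| over all 3-element sets is 2·3 − 1 = 5 (so min K = 5/3), attained only by arithmetic progressions.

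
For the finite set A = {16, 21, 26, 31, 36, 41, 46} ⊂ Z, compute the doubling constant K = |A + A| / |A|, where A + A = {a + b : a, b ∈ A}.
K = |A + A| / |A| = 13/7

Enumerate A + A = {a + b : a, b ∈ A}. With |A| = 7, there are |A|^2 = 49 ordered sum pairs; collecting distinct values, A + A = {32, 37, 42, 47, 52, 57, 62, 67, 72, 77, 82, 87, 92}, so |A + A| = 13. Thus K = 13/7. Here |A + A| = 2|A| − 1 = 13, the minimum possible — so K = 13/7 is minimal, which holds iff A is an arithmetic progression.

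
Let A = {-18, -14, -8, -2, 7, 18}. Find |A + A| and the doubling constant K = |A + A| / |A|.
K = |A + A| / |A| = 20/6 = 10/3

Enumerate A + A = {a + b : a, b ∈ A}. With |A| = 6, there are |A|^2 = 36 ordered sum pairs; collecting distinct values, A + A = {-36, -32, -28, -26, -22, -20, -16, -11, -10, -7, -4, -1, 0, 4, 5, 10, 14, 16, 25, 36}, so |A + A| = 20. Thus K = 20/6 = 10/3. For comparison, the minimum possible |A + A| over all 6-element sets is 2·6 − 1 = 11 (so min K = 11/6), attained only by arithmetic progressions.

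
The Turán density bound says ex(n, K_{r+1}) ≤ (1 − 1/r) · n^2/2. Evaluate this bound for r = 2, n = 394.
Turán density bound = (1/2) · 394^2/2 = 38809

Turán's theorem: ex(n, K_{r+1}) is achieved by the complete r-partite Turán graph T(n, r) with parts as balanced as possible, and is at most (1 − 1/r) · n^2/2. For r = 2, n = 394: the density bound is (1/2) · 155236/2 = 38809. Since 2 ∣ 394, the Turán graph T(394, 2) has parts of equal size 197, and its edge count e(T(394, 2)) = 38809 attains the density bound exactly.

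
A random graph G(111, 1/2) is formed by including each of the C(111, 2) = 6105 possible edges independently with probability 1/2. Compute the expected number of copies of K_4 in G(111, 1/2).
E[# K_4] = C(111, 4) · (1/2)^C(4, 2) = 5989005 / 2^6 = 93578.203125

For each 4-subset S of vertices (there are C(111, 4) = 5989005 such S), let X_S = 1 if S induces a K_4 (all C(4, 2) = 6 edges present). Then P(X_S = 1) = (1/2)^6 = 1/64. By linearity of expectation, E[# K_4] = C(111, 4) · (1/2)^6 = 5989005 / 64 = 93578.203125.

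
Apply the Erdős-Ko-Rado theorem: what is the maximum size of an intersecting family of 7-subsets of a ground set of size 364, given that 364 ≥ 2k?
max |F| = C(363, 6) = 3048385428726

Erdős-Ko-Rado (1961): when n ≥ 2k, max |F| = C(n−1, k−1). The bound is attained by the star {A : i ∈ A} for any fixed i ∈ [n]. Here C(364−1, 7−1) = C(363, 6) = 3048385428726.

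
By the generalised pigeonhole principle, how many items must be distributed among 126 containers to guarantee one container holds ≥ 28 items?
n = (28 − 1)·126 + 1 = 3403

By the generalised pigeonhole principle, to guarantee some box contains ≥ r objects we need more than (r − 1) · k objects total. Threshold: n = (r − 1) · k + 1. With r = 28 and k = 126: n = 27 · 126 + 1 = 3402 + 1 = 3403. For n = 3402 = 27 · 126, we can put exactly 27 objects in every box, avoiding 28 in any single one — so 3403 is tight.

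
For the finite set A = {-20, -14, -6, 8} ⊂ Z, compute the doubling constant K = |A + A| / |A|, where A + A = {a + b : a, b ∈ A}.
K = |A + A| / |A| = 9/4

Enumerate A + A = {a + b : a, b ∈ A}. With |A| = 4, there are |A|^2 = 16 ordered sum pairs; collecting distinct values, A + A = {-40, -34, -28, -26, -20, -12, -6, 2, 16}, so |A + A| = 9. Thus K = 9/4. For comparison, the minimum possible |A + A| over all 4-element sets is 2·4 − 1 = 7 (so min K = 7/4), attained only by arithmetic progressions.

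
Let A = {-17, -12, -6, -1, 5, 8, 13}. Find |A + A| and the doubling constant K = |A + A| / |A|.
K = |A + A| / |A| = 23/7

Enumerate A + A = {a + b : a, b ∈ A}. With |A| = 7, there are |A|^2 = 49 ordered sum pairs; collecting distinct values, A + A = {-34, -29, -24, -23, -18, -13, -12, -9, -7, -4, -2, -1, 1, 2, 4, 7, 10, 12, 13, 16, 18, 21, 26}, so |A + A| = 23. Thus K = 23/7. For comparison, the minimum possible |A + A| over all 7-element sets is 2·7 − 1 = 13 (so min K = 13/7), attained only by arithmetic progressions.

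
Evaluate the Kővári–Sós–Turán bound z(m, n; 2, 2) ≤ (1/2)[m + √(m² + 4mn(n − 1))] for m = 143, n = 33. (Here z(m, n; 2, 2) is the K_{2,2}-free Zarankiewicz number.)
z(143, 33; 2, 2) ≤ (1/2)[143 + √(143² + 4·143·33·32)] = (1/2)[143 + √624481] = 466.6206

Kővári–Sós–Turán: let r_1, ..., r_143 be the row sums and z = Σ r_i the total number of 1s. Each pair of columns can share at most one row with both entries 1 (else a 2×2 all-ones block appears), so Σ_i C(r_i, 2) ≤ C(33, 2) = 528. By convexity Σ_i C(r_i, 2) ≥ 143·C(z/143, 2) = z(z − 143)/(2·143), giving z² − 143z − 143·33·32 ≤ 0 and hence z ≤ (1/2)[143 + √(20449 + 4·151008)] = (1/2)[143 + √624481] ≈ (1/2)(143 + 790.2411) = 466.6206.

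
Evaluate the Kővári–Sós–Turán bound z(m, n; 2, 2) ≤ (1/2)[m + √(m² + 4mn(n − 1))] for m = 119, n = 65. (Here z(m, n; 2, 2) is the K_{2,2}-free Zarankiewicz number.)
z(119, 65; 2, 2) ≤ (1/2)[119 + √(119² + 4·119·65·64)] = (1/2)[119 + √1994321] = 765.6022

Kővári–Sós–Turán: let r_1, ..., r_119 be the row sums and z = Σ r_i the total number of 1s. Each pair of columns can share at most one row with both entries 1 (else a 2×2 all-ones block appears), so Σ_i C(r_i, 2) ≤ C(65, 2) = 2080. By convexity Σ_i C(r_i, 2) ≥ 119·C(z/119, 2) = z(z − 119)/(2·119), giving z² − 119z − 119·65·64 ≤ 0 and hence z ≤ (1/2)[119 + √(14161 + 4·495040)] = (1/2)[119 + √1994321] ≈ (1/2)(119 + 1412.2043) = 765.6022.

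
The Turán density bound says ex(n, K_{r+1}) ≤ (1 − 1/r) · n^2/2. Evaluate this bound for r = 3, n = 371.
Turán density bound = (2/3) · 371^2/2 = 137641/3 ≈ 45880.3333

Turán's theorem: ex(n, K_{r+1}) is achieved by the complete r-partite Turán graph T(n, r) with parts as balanced as possible, and is at most (1 − 1/r) · n^2/2. For r = 3, n = 371: the density bound is (2/3) · 137641/2 = 137641/3 ≈ 45880.3333. The integer-valued extremum is e(T(371, 3)) = 45880, which is strictly less than the density bound 137641/3 since 3 ∤ 371 (the parts of T(371, 3) cannot all be equal).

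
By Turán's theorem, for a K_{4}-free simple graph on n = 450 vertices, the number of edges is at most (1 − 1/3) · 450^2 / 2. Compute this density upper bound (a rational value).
Turán density bound = (2/3) · 450^2/2 = 67500

Turán's theorem: ex(n, K_{r+1}) is achieved by the complete r-partite Turán graph T(n, r) with parts as balanced as possible, and is at most (1 − 1/r) · n^2/2. For r = 3, n = 450: the density bound is (2/3) · 202500/2 = 67500. Since 3 ∣ 450, the Turán graph T(450, 3) has parts of equal size 150, and its edge count e(T(450, 3)) = 67500 attains the density bound exactly.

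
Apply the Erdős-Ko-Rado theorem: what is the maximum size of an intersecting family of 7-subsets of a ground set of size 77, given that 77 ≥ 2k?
max |F| = C(76, 6) = 218618940

Erdős-Ko-Rado (1961): when n ≥ 2k, max |F| = C(n−1, k−1). The bound is attained by the star {A : i ∈ A} for any fixed i ∈ [n]. Here C(77−1, 7−1) = C(76, 6) = 218618940.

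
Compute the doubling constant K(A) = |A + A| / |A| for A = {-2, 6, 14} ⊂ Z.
K = |A + A| / |A| = 5/3

Enumerate A + A = {a + b : a, b ∈ A}. With |A| = 3, there are |A|^2 = 9 ordered sum pairs; collecting distinct values, A + A = {-4, 4, 12, 20, 28}, so |A + A| = 5. Thus K = 5/3. Here |A + A| = 2|A| − 1 = 5, the minimum possible — so K = 5/3 is minimal, which holds iff A is an arithmetic progression.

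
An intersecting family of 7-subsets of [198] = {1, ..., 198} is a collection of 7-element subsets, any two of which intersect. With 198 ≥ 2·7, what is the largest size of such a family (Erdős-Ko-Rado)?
max |F| = C(197, 6) = 75176946208

Erdős-Ko-Rado (1961): when n ≥ 2k, max |F| = C(n−1, k−1). The bound is attained by the star {A : i ∈ A} for any fixed i ∈ [n]. Here C(198−1, 7−1) = C(197, 6) = 75176946208.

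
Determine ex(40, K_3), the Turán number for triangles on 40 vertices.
ex(40, K_3) = ⌊40^2/4⌋ = 400

Mantel (1907): a triangle-free graph on n vertices has at most ⌊n^2/4⌋ edges, with equality for the complete bipartite graph K_{⌊n/2⌋, ⌈n/2⌉}. For n = 40: ⌊40^2/4⌋ = ⌊1600/4⌋ = 400. The extremal graph is K_{20, 20}, which has 20·20 = 400 edges.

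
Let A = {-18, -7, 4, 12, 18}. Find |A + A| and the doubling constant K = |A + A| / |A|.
K = |A + A| / |A| = 14/5

Enumerate A + A = {a + b : a, b ∈ A}. With |A| = 5, there are |A|^2 = 25 ordered sum pairs; collecting distinct values, A + A = {-36, -25, -14, -6, -3, 0, 5, 8, 11, 16, 22, 24, 30, 36}, so |A + A| = 14. Thus K = 14/5. For comparison, the minimum possible |A + A| over all 5-element sets is 2·5 − 1 = 9 (so min K = 9/5), attained only by arithmetic progressions.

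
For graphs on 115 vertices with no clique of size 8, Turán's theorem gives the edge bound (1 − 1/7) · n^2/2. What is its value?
Turán density bound = (6/7) · 115^2/2 = 39675/7 ≈ 5667.8571

Turán's theorem: ex(n, K_{r+1}) is achieved by the complete r-partite Turán graph T(n, r) with parts as balanced as possible, and is at most (1 − 1/r) · n^2/2. For r = 7, n = 115: the density bound is (6/7) · 13225/2 = 39675/7 ≈ 5667.8571. The integer-valued extremum is e(T(115, 7)) = 5667, which is strictly less than the density bound 39675/7 since 7 ∤ 115 (the parts of T(115, 7) cannot all be equal).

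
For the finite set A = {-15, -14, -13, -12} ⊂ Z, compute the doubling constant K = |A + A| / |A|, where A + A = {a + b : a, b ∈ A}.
K = |A + A| / |A| = 7/4

Enumerate A + A = {a + b : a, b ∈ A}. With |A| = 4, there are |A|^2 = 16 ordered sum pairs; collecting distinct values, A + A = {-30, -29, -28, -27, -26, -25, -24}, so |A + A| = 7. Thus K = 7/4. Here |A + A| = 2|A| − 1 = 7, the minimum possible — so K = 7/4 is minimal, which holds iff A is an arithmetic progression.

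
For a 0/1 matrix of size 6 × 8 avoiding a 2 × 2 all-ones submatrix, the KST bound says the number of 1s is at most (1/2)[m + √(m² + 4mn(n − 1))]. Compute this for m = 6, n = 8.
z(6, 8; 2, 2) ≤ (1/2)[6 + √(6² + 4·6·8·7)] = (1/2)[6 + √1380] = 21.5742

Kővári–Sós–Turán: let r_1, ..., r_6 be the row sums and z = Σ r_i the total number of 1s. Each pair of columns can share at most one row with both entries 1 (else a 2×2 all-ones block appears), so Σ_i C(r_i, 2) ≤ C(8, 2) = 28. By convexity Σ_i C(r_i, 2) ≥ 6·C(z/6, 2) = z(z − 6)/(2·6), giving z² − 6z − 6·8·7 ≤ 0 and hence z ≤ (1/2)[6 + √(36 + 4·336)] = (1/2)[6 + √1380] ≈ (1/2)(6 + 37.1484) = 21.5742.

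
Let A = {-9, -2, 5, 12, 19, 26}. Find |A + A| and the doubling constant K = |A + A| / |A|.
K = |A + A| / |A| = 11/6

Enumerate A + A = {a + b : a, b ∈ A}. With |A| = 6, there are |A|^2 = 36 ordered sum pairs; collecting distinct values, A + A = {-18, -11, -4, 3, 10, 17, 24, 31, 38, 45, 52}, so |A + A| = 11. Thus K = 11/6. Here |A + A| = 2|A| − 1 = 11, the minimum possible — so K = 11/6 is minimal, which holds iff A is an arithmetic progression.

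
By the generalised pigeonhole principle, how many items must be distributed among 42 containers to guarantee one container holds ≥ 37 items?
n = (37 − 1)·42 + 1 = 1513

By the generalised pigeonhole principle, to guarantee some box contains ≥ r objects we need more than (r − 1) · k objects total. Threshold: n = (r − 1) · k + 1. With r = 37 and k = 42: n = 36 · 42 + 1 = 1512 + 1 = 1513. For n = 1512 = 36 · 42, we can put exactly 36 objects in every box, avoiding 37 in any single one — so 1513 is tight.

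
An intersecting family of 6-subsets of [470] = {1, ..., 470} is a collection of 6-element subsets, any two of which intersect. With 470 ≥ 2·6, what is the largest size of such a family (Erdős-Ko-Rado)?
max |F| = C(469, 5) = 185094366093

The Erdős-Ko-Rado theorem states: for n ≥ 2k, an intersecting family of k-subsets of an n-element set has size at most C(n − 1, k − 1), with equality for 'star' families {A ⊆ [n] : |A| = k, i ∈ A} (fix an element i). For n = 470, k = 6: C(469, 5) = 185094366093.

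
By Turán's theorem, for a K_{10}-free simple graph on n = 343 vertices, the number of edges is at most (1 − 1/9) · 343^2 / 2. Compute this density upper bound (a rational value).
Turán density bound = (8/9) · 343^2/2 = 470596/9 ≈ 52288.4444

Turán's theorem: ex(n, K_{r+1}) is achieved by the complete r-partite Turán graph T(n, r) with parts as balanced as possible, and is at most (1 − 1/r) · n^2/2. For r = 9, n = 343: the density bound is (8/9) · 117649/2 = 470596/9 ≈ 52288.4444. The integer-valued extremum is e(T(343, 9)) = 52288, which is strictly less than the density bound 470596/9 since 9 ∤ 343 (the parts of T(343, 9) cannot all be equal).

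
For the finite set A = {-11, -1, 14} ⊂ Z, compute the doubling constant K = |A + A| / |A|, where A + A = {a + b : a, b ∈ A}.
K = |A + A| / |A| = 6/3 = 2

Enumerate A + A = {a + b : a, b ∈ A}. With |A| = 3, there are |A|^2 = 9 ordered sum pairs; collecting distinct values, A + A = {-22, -12, -2, 3, 13, 28}, so |A + A| = 6. Thus K = 6/3 = 2. For comparison, the minimum possible |A + A| over all 3-element sets is 2·3 − 1 = 5 (so min K = 5/3), attained only by arithmetic progressions.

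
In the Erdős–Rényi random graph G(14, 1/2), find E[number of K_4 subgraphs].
E[# K_4] = C(14, 4) · (1/2)^C(4, 2) = 1001 / 2^6 = 15.640625

For each 4-subset S of vertices (there are C(14, 4) = 1001 such S), let X_S = 1 if S induces a K_4 (all C(4, 2) = 6 edges present). Then P(X_S = 1) = (1/2)^6 = 1/64. By linearity of expectation, E[# K_4] = C(14, 4) · (1/2)^6 = 1001 / 64 = 15.640625.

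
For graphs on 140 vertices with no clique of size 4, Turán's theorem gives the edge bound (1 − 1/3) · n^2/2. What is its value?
Turán density bound = (2/3) · 140^2/2 = 19600/3 ≈ 6533.3333

Turán's theorem: ex(n, K_{r+1}) is achieved by the complete r-partite Turán graph T(n, r) with parts as balanced as possible, and is at most (1 − 1/r) · n^2/2. For r = 3, n = 140: the density bound is (2/3) · 19600/2 = 19600/3 ≈ 6533.3333. The integer-valued extremum is e(T(140, 3)) = 6533, which is strictly less than the density bound 19600/3 since 3 ∤ 140 (the parts of T(140, 3) cannot all be equal).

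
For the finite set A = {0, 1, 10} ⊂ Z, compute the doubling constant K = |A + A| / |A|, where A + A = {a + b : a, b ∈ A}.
K = |A + A| / |A| = 6/3 = 2

Enumerate A + A = {a + b : a, b ∈ A}. With |A| = 3, there are |A|^2 = 9 ordered sum pairs; collecting distinct values, A + A = {0, 1, 2, 10, 11, 20}, so |A + A| = 6. Thus K = 6/3 = 2. For comparison, the minimum possible |A + A| over all 3-element sets is 2·3 − 1 = 5 (so min K = 5/3), attained only by arithmetic progressions.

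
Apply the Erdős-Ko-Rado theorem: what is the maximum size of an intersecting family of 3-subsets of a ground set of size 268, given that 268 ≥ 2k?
max |F| = C(267, 2) = 35511

Erdős-Ko-Rado (1961): when n ≥ 2k, max |F| = C(n−1, k−1). The bound is attained by the star {A : i ∈ A} for any fixed i ∈ [n]. Here C(268−1, 3−1) = C(267, 2) = 35511.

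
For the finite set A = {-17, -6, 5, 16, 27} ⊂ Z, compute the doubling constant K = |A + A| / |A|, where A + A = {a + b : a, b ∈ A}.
K = |A + A| / |A| = 9/5

Enumerate A + A = {a + b : a, b ∈ A}. With |A| = 5, there are |A|^2 = 25 ordered sum pairs; collecting distinct values, A + A = {-34, -23, -12, -1, 10, 21, 32, 43, 54}, so |A + A| = 9. Thus K = 9/5. Here |A + A| = 2|A| − 1 = 9, the minimum possible — so K = 9/5 is minimal, which holds iff A is an arithmetic progression.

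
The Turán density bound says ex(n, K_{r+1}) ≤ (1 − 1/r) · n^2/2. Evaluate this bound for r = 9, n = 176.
Turán density bound = (8/9) · 176^2/2 = 123904/9 ≈ 13767.1111

Turán's theorem: ex(n, K_{r+1}) is achieved by the complete r-partite Turán graph T(n, r) with parts as balanced as possible, and is at most (1 − 1/r) · n^2/2. For r = 9, n = 176: the density bound is (8/9) · 30976/2 = 123904/9 ≈ 13767.1111. The integer-valued extremum is e(T(176, 9)) = 13766, which is strictly less than the density bound 123904/9 since 9 ∤ 176 (the parts of T(176, 9) cannot all be equal).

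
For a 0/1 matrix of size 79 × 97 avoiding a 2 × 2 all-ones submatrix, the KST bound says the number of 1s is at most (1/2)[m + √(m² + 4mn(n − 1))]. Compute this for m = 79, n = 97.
z(79, 97; 2, 2) ≤ (1/2)[79 + √(79² + 4·79·97·96)] = (1/2)[79 + √2948833] = 898.1083

Kővári–Sós–Turán: let r_1, ..., r_79 be the row sums and z = Σ r_i the total number of 1s. Each pair of columns can share at most one row with both entries 1 (else a 2×2 all-ones block appears), so Σ_i C(r_i, 2) ≤ C(97, 2) = 4656. By convexity Σ_i C(r_i, 2) ≥ 79·C(z/79, 2) = z(z − 79)/(2·79), giving z² − 79z − 79·97·96 ≤ 0 and hence z ≤ (1/2)[79 + √(6241 + 4·735648)] = (1/2)[79 + √2948833] ≈ (1/2)(79 + 1717.2166) = 898.1083.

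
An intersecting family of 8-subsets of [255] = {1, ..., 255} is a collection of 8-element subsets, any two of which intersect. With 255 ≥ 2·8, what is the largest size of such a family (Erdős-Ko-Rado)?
max |F| = C(254, 7) = 12450563287800

Erdős-Ko-Rado (1961): when n ≥ 2k, max |F| = C(n−1, k−1). The bound is attained by the star {A : i ∈ A} for any fixed i ∈ [n]. Here C(255−1, 8−1) = C(254, 7) = 12450563287800.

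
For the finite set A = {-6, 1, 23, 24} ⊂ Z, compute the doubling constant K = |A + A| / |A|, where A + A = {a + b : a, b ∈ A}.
K = |A + A| / |A| = 10/4 = 5/2

Enumerate A + A = {a + b : a, b ∈ A}. With |A| = 4, there are |A|^2 = 16 ordered sum pairs; collecting distinct values, A + A = {-12, -5, 2, 17, 18, 24, 25, 46, 47, 48}, so |A + A| = 10. Thus K = 10/4 = 5/2. For comparison, the minimum possible |A + A| over all 4-element sets is 2·4 − 1 = 7 (so min K = 7/4), attained only by arithmetic progressions.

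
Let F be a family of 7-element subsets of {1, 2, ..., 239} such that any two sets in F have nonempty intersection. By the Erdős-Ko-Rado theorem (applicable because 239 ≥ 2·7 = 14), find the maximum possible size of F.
max |F| = C(238, 6) = 236888757651

Erdős-Ko-Rado (1961): when n ≥ 2k, max |F| = C(n−1, k−1). The bound is attained by the star {A : i ∈ A} for any fixed i ∈ [n]. Here C(239−1, 7−1) = C(238, 6) = 236888757651.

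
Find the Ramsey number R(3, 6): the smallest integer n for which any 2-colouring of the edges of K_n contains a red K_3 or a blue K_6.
R(3, 6) = 18

Lower bound: an explicit 2-colouring of K_{17} (typically a Paley-type or other structured construction) avoids a red K_3 and a blue K_6, showing R(3, 6) > 17.
Upper bound: the simple Erdős–Szekeres recurrence only gives R(3, 6) ≤ 20; the tight bound R(3, 6) ≤ 18 requires a sharper case analysis (or computer search) of 2-colourings of K_{18}.
Hence R(3, 6) = 18.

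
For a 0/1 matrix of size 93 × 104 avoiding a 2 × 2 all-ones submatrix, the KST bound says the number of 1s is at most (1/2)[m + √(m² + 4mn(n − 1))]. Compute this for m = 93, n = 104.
z(93, 104; 2, 2) ≤ (1/2)[93 + √(93² + 4·93·104·103)] = (1/2)[93 + √3993513] = 1045.6888

Kővári–Sós–Turán: let r_1, ..., r_93 be the row sums and z = Σ r_i the total number of 1s. Each pair of columns can share at most one row with both entries 1 (else a 2×2 all-ones block appears), so Σ_i C(r_i, 2) ≤ C(104, 2) = 5356. By convexity Σ_i C(r_i, 2) ≥ 93·C(z/93, 2) = z(z − 93)/(2·93), giving z² − 93z − 93·104·103 ≤ 0 and hence z ≤ (1/2)[93 + √(8649 + 4·996216)] = (1/2)[93 + √3993513] ≈ (1/2)(93 + 1998.3776) = 1045.6888.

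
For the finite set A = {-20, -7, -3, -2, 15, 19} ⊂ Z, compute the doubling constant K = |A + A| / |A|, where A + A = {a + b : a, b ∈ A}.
K = |A + A| / |A| = 19/6

Enumerate A + A = {a + b : a, b ∈ A}. With |A| = 6, there are |A|^2 = 36 ordered sum pairs; collecting distinct values, A + A = {-40, -27, -23, -22, -14, -10, -9, -6, -5, -4, -1, 8, 12, 13, 16, 17, 30, 34, 38}, so |A + A| = 19. Thus K = 19/6. For comparison, the minimum possible |A + A| over all 6-element sets is 2·6 − 1 = 11 (so min K = 11/6), attained only by arithmetic progressions.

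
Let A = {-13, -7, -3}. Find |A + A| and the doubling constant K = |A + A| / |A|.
K = |A + A| / |A| = 6/3 = 2

Enumerate A + A = {a + b : a, b ∈ A}. With |A| = 3, there are |A|^2 = 9 ordered sum pairs; collecting distinct values, A + A = {-26, -20, -16, -14, -10, -6}, so |A + A| = 6. Thus K = 6/3 = 2. For comparison, the minimum possible |A + A| over all 3-element sets is 2·3 − 1 = 5 (so min K = 5/3), attained only by arithmetic progressions.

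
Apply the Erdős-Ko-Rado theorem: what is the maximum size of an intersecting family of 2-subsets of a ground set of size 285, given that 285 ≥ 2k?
max |F| = C(284, 1) = 284

The Erdős-Ko-Rado theorem states: for n ≥ 2k, an intersecting family of k-subsets of an n-element set has size at most C(n − 1, k − 1), with equality for 'star' families {A ⊆ [n] : |A| = k, i ∈ A} (fix an element i). For n = 285, k = 2: C(284, 1) = 284.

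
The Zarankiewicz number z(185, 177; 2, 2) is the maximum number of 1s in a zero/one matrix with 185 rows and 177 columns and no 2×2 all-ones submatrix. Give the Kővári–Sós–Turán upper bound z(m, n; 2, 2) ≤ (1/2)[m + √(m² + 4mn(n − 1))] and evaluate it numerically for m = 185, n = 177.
z(185, 177; 2, 2) ≤ (1/2)[185 + √(185² + 4·185·177·176)] = (1/2)[185 + √23086705] = 2494.9313

Kővári–Sós–Turán: let r_1, ..., r_185 be the row sums and z = Σ r_i the total number of 1s. Each pair of columns can share at most one row with both entries 1 (else a 2×2 all-ones block appears), so Σ_i C(r_i, 2) ≤ C(177, 2) = 15576. By convexity Σ_i C(r_i, 2) ≥ 185·C(z/185, 2) = z(z − 185)/(2·185), giving z² − 185z − 185·177·176 ≤ 0 and hence z ≤ (1/2)[185 + √(34225 + 4·5763120)] = (1/2)[185 + √23086705] ≈ (1/2)(185 + 4804.8626) = 2494.9313.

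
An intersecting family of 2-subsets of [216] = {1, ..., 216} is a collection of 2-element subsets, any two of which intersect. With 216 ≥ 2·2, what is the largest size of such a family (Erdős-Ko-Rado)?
max |F| = C(215, 1) = 215

Erdős-Ko-Rado (1961): when n ≥ 2k, max |F| = C(n−1, k−1). The bound is attained by the star {A : i ∈ A} for any fixed i ∈ [n]. Here C(216−1, 2−1) = C(215, 1) = 215.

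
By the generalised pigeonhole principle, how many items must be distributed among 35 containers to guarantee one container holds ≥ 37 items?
n = (37 − 1)·35 + 1 = 1261

By the generalised pigeonhole principle, to guarantee some box contains ≥ r objects we need more than (r − 1) · k objects total. Threshold: n = (r − 1) · k + 1. With r = 37 and k = 35: n = 36 · 35 + 1 = 1260 + 1 = 1261. For n = 1260 = 36 · 35, we can put exactly 36 objects in every box, avoiding 37 in any single one — so 1261 is tight.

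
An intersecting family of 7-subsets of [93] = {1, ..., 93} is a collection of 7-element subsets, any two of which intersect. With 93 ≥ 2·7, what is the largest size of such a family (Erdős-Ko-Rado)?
max |F| = C(92, 6) = 713068356

The Erdős-Ko-Rado theorem states: for n ≥ 2k, an intersecting family of k-subsets of an n-element set has size at most C(n − 1, k − 1), with equality for 'star' families {A ⊆ [n] : |A| = k, i ∈ A} (fix an element i). For n = 93, k = 7: C(92, 6) = 713068356.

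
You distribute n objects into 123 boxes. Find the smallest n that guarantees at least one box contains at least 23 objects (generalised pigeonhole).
n = (23 − 1)·123 + 1 = 2707

By the generalised pigeonhole principle, to guarantee some box contains ≥ r objects we need more than (r − 1) · k objects total. Threshold: n = (r − 1) · k + 1. With r = 23 and k = 123: n = 22 · 123 + 1 = 2706 + 1 = 2707. For n = 2706 = 22 · 123, we can put exactly 22 objects in every box, avoiding 23 in any single one — so 2707 is tight.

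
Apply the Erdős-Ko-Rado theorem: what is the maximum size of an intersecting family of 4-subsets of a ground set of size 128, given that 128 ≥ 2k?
max |F| = C(127, 3) = 333375

The Erdős-Ko-Rado theorem states: for n ≥ 2k, an intersecting family of k-subsets of an n-element set has size at most C(n − 1, k − 1), with equality for 'star' families {A ⊆ [n] : |A| = k, i ∈ A} (fix an element i). For n = 128, k = 4: C(127, 3) = 333375.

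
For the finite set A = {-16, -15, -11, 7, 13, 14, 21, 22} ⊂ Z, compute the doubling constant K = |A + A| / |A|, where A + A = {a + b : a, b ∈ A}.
K = |A + A| / |A| = 32/8 = 4

Enumerate A + A = {a + b : a, b ∈ A}. With |A| = 8, there are |A|^2 = 64 ordered sum pairs; collecting distinct values, A + A = {-32, -31, -30, -27, -26, -22, -9, -8, -4, -3, -2, -1, 2, 3, 5, 6, 7, 10, 11, 14, 20, 21, 26, 27, 28, 29, 34, 35, 36, 42, 43, 44}, so |A + A| = 32. Thus K = 32/8 = 4. For comparison, the minimum possible |A + A| over all 8-element sets is 2·8 − 1 = 15 (so min K = 15/8), attained only by arithmetic progressions.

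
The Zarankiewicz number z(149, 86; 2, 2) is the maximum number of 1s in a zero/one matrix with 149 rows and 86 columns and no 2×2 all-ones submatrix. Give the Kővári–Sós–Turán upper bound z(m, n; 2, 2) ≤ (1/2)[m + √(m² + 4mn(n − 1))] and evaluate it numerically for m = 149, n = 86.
z(149, 86; 2, 2) ≤ (1/2)[149 + √(149² + 4·149·86·85)] = (1/2)[149 + √4378961] = 1120.7984

Kővári–Sós–Turán: let r_1, ..., r_149 be the row sums and z = Σ r_i the total number of 1s. Each pair of columns can share at most one row with both entries 1 (else a 2×2 all-ones block appears), so Σ_i C(r_i, 2) ≤ C(86, 2) = 3655. By convexity Σ_i C(r_i, 2) ≥ 149·C(z/149, 2) = z(z − 149)/(2·149), giving z² − 149z − 149·86·85 ≤ 0 and hence z ≤ (1/2)[149 + √(22201 + 4·1089190)] = (1/2)[149 + √4378961] ≈ (1/2)(149 + 2092.5967) = 1120.7984.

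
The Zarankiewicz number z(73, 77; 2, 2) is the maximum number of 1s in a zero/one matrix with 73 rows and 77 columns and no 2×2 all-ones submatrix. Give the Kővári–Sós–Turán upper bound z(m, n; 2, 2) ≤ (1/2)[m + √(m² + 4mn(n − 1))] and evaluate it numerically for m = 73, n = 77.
z(73, 77; 2, 2) ≤ (1/2)[73 + √(73² + 4·73·77·76)] = (1/2)[73 + √1714113] = 691.1207

Kővári–Sós–Turán: let r_1, ..., r_73 be the row sums and z = Σ r_i the total number of 1s. Each pair of columns can share at most one row with both entries 1 (else a 2×2 all-ones block appears), so Σ_i C(r_i, 2) ≤ C(77, 2) = 2926. By convexity Σ_i C(r_i, 2) ≥ 73·C(z/73, 2) = z(z − 73)/(2·73), giving z² − 73z − 73·77·76 ≤ 0 and hence z ≤ (1/2)[73 + √(5329 + 4·427196)] = (1/2)[73 + √1714113] ≈ (1/2)(73 + 1309.2414) = 691.1207.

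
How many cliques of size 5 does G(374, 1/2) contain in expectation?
E[# K_5] = C(374, 5) · (1/2)^C(5, 2) = 59363262574 / 2^10 = 29681631287/512 ≈ 57971936.107422

For each 5-subset S of vertices (there are C(374, 5) = 59363262574 such S), let X_S = 1 if S induces a K_5 (all C(5, 2) = 10 edges present). Then P(X_S = 1) = (1/2)^10 = 1/1024. By linearity of expectation, E[# K_5] = C(374, 5) · (1/2)^10 = 59363262574 / 1024 = 29681631287/512 ≈ 57971936.107422.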